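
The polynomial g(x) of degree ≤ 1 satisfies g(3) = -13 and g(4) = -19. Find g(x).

Using the Lagrange interpolation formula with nodes 3, 4:
  L_0(x) = (x - 4) / -1
  L_1(x) = (x - 3) / 1
Then g(x) = -13·L_0(x) - 19·L_1(x).
Expanding and collecting terms gives g(x) = -6x + 5.
Check: g(3) = -13. ✓

g(x) = -6x + 5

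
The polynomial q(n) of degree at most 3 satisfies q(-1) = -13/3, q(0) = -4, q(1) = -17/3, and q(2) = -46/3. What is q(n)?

q(n) = -n^3 - n^2 + (1/3)n - 4

Write q(n) = an^3 + bn^2 + cn + d. Substituting each data point gives a linear system:
  -a + b - c + d = -13/3
  d = -4
  a + b + c + d = -17/3
  8a + 4b + 2c + d = -46/3
Solving the system yields a = -1, b = -1, c = 1/3, d = -4.
So q(n) = -n³ - n² + (1/3)n - 4.
Check: q(2) = -46/3. ✓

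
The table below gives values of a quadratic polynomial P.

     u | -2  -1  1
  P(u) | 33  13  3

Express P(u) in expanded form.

P(u) = 5u^2 - 5u + 3

Write P(u) = au^2 + bu + c. Substituting each data point gives a linear system:
  4a - 2b + c = 33
  a - b + c = 13
  a + b + c = 3
Solving the system yields a = 5, b = -5, c = 3.
So P(u) = 5u^2 - 5u + 3.
Check: P(-2) = 33. ✓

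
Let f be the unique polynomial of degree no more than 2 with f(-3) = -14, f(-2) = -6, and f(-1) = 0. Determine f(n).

f(n) = -n^2 + 3n + 4

Write f(n) = an^2 + bn + c. Substituting each data point gives a linear system:
  9a - 3b + c = -14
  4a - 2b + c = -6
  a - b + c = 0
Solving the system yields a = -1, b = 3, c = 4.
So f(n) = -n^2 + 3n + 4.
Check: f(-2) = -6. ✓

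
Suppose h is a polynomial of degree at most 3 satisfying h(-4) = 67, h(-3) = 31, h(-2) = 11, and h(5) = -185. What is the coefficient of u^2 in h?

-1

Write h(u) = au^3 + bu^2 + cu + d. Substituting each data point gives a linear system:
  -64a + 16b - 4c + d = 67
  -27a + 9b - 3c + d = 31
  -8a + 4b - 2c + d = 11
  125a + 25b + 5c + d = -185
Solving the system yields a = -1, b = -1, c = -6, d = -5.
So h(u) = -u^3 - u^2 - 6u - 5.
The coefficient of u^2 is -1.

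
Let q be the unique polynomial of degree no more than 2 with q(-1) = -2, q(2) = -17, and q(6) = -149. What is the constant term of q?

Write q(n) = an^2 + bn + c. Substituting each data point gives a linear system:
  a - b + c = -2
  4a + 2b + c = -17
  36a + 6b + c = -149
Solving the system yields a = -4, b = -1, c = 1.
So q(n) = -4n² - n + 1.
The constant term is 1.

1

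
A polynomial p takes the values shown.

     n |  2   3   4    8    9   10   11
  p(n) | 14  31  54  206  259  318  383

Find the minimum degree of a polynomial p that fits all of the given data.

Divided differences on the nodes 2, 3, 4, 8, 9, 10, 11:
  order 0: 14  31  54  206  259  318  383
  order 1: 17  23  38  53  59  65
  order 2: 3  3  3  3  3
  order 3: 0  0  0  0
  order 4: 0  0  0
  order 5: 0  0
  order 6: 0
The order-2 divided differences are all 3 (nonzero) and every higher order vanishes, so the data lies on a polynomial of degree exactly 2.

2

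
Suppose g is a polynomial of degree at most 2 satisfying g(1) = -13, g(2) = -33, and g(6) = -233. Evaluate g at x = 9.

-509

Write g(x) = ax^2 + bx + c. Substituting each data point gives a linear system:
  a + b + c = -13
  4a + 2b + c = -33
  36a + 6b + c = -233
Solving the system yields a = -6, b = -2, c = -5.
So g(x) = -6x² - 2x - 5.
Then g(9) = -509.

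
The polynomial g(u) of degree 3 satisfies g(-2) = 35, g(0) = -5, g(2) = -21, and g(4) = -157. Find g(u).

g(u) = -3u^3 + 3u^2 - 2u - 5

Write g(u) = au^3 + bu^2 + cu + d. Substituting each data point gives a linear system:
  -8a + 4b - 2c + d = 35
  d = -5
  8a + 4b + 2c + d = -21
  64a + 16b + 4c + d = -157
Solving the system yields a = -3, b = 3, c = -2, d = -5.
So g(u) = -3u³ + 3u² - 2u - 5.
Check: g(0) = -5. ✓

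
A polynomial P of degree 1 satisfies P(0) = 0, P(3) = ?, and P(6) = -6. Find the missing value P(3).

-3

On equispaced nodes a degree-1 polynomial has vanishing second forward difference, so
  P(0) - 2·P(3) + P(6) = 0.
Substituting the known values and solving for P(3):
  -2·P(3) = 6
  P(3) = -3.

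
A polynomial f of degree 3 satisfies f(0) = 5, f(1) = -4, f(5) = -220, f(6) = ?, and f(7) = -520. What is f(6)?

The 4 known points determine the degree-3 polynomial uniquely.
Write f(t) = at^3 + bt^2 + ct + d. Substituting each data point gives a linear system:
  d = 5
  a + b + c + d = -4
  125a + 25b + 5c + d = -220
  343a + 49b + 7c + d = -520
Solving the system yields a = -1, b = -3, c = -5, d = 5.
So f(t) = -t^3 - 3t^2 - 5t + 5.
Then f(6) = -349.

-349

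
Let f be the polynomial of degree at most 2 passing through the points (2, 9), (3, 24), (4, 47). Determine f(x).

f(x) = 4x^2 - 5x + 3

Write f(x) = ax^2 + bx + c. Substituting each data point gives a linear system:
  4a + 2b + c = 9
  9a + 3b + c = 24
  16a + 4b + c = 47
Solving the system yields a = 4, b = -5, c = 3.
So f(x) = 4x^2 - 5x + 3.
Check: f(3) = 24. ✓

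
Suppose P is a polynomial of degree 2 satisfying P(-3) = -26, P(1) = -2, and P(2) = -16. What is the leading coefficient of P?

Write P(n) = an^2 + bn + c. Substituting each data point gives a linear system:
  9a - 3b + c = -26
  a + b + c = -2
  4a + 2b + c = -16
Solving the system yields a = -4, b = -2, c = 4.
So P(n) = -4n^2 - 2n + 4.
The leading coefficient is -4.

-4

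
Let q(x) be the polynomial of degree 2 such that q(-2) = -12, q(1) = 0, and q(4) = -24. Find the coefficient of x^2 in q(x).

-2

Write q(x) = ax^2 + bx + c. Substituting each data point gives a linear system:
  4a - 2b + c = -12
  a + b + c = 0
  16a + 4b + c = -24
Solving the system yields a = -2, b = 2, c = 0.
So q(x) = -2x² + 2x.
The leading coefficient is -2.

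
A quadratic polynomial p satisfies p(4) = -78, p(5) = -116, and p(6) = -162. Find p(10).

-426

Forward differences of the values at t = 4, 5, 6:
  p  : -78  -116  -162
  Δ  : -38  -46
  Δ^2: -8
The second differences are constant, confirming degree 2.
Interpolating (Newton forward form) and evaluating at t = 10 gives p(10) = -426.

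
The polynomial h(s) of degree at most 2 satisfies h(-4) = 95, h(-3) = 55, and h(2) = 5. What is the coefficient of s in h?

-5

Write h(s) = as^2 + bs + c. Substituting each data point gives a linear system:
  16a - 4b + c = 95
  9a - 3b + c = 55
  4a + 2b + c = 5
Solving the system yields a = 5, b = -5, c = -5.
So h(s) = 5s² - 5s - 5.
The coefficient of s is -5.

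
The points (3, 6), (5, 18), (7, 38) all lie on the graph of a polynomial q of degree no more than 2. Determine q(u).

Using the Lagrange interpolation formula with nodes 3, 5, 7:
  L_0(u) = (u - 5)(u - 7) / 8
  L_1(u) = (u - 3)(u - 7) / -4
  L_2(u) = (u - 3)(u - 5) / 8
Then q(u) = 6·L_0(u) + 18·L_1(u) + 38·L_2(u).
Expanding and collecting terms gives q(u) = u^2 - 2u + 3.
Check: q(5) = 18. ✓

q(u) = u^2 - 2u + 3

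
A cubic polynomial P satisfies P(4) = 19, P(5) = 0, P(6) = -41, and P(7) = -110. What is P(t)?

P(t) = -t^3 + 4t^2 + 6t - 5

Write P(t) = at^3 + bt^2 + ct + d. Substituting each data point gives a linear system:
  64a + 16b + 4c + d = 19
  125a + 25b + 5c + d = 0
  216a + 36b + 6c + d = -41
  343a + 49b + 7c + d = -110
Solving the system yields a = -1, b = 4, c = 6, d = -5.
So P(t) = -t³ + 4t² + 6t - 5.
Check: P(5) = 0. ✓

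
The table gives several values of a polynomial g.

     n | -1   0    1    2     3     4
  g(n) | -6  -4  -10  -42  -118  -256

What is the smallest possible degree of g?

3

Forward differences of the values at n = -1, 0, 1, 2, 3, 4:
  g  : -6  -4  -10  -42  -118  -256
  Δ  : 2  -6  -32  -76  -138
  Δ^2: -8  -26  -44  -62
  Δ^3: -18  -18  -18
  Δ^4: 0  0
  Δ^5: 0
The third differences are constant (-18) and nonzero, while all higher differences vanish, so the minimal degree is 3.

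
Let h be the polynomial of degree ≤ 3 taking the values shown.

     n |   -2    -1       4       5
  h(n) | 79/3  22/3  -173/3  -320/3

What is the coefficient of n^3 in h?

Write h(n) = an^3 + bn^2 + cn + d. Substituting each data point gives a linear system:
  -8a + 4b - 2c + d = 79/3
  -a + b - c + d = 22/3
  64a + 16b + 4c + d = -173/3
  125a + 25b + 5c + d = -320/3
Solving the system yields a = -1, b = 2, c = -6, d = -5/3.
So h(n) = -n^3 + 2n^2 - 6n - 5/3.
The leading coefficient is -1.

-1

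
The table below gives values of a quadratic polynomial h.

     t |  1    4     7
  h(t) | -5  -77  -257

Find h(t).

h(t) = -6t^2 + 6t - 5

Using the Lagrange interpolation formula with nodes 1, 4, 7:
  L_0(t) = (t - 4)(t - 7) / 18
  L_1(t) = (t - 1)(t - 7) / -9
  L_2(t) = (t - 1)(t - 4) / 18
Then h(t) = -5·L_0(t) - 77·L_1(t) - 257·L_2(t).
Expanding and collecting terms gives h(t) = -6t² + 6t - 5.
Check: h(4) = -77. ✓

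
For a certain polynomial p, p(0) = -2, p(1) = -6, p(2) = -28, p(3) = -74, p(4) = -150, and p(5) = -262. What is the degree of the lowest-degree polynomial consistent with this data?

Forward differences of the values at n = 0, 1, 2, 3, 4, 5:
  p  : -2  -6  -28  -74  -150  -262
  Δ  : -4  -22  -46  -76  -112
  Δ^2: -18  -24  -30  -36
  Δ^3: -6  -6  -6
  Δ^4: 0  0
  Δ^5: 0
The third differences are constant (-6) and nonzero, while all higher differences vanish, so the minimal degree is 3.

3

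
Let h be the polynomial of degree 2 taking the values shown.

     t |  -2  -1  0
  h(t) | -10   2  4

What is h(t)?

h(t) = -5t^2 - 3t + 4

Using the Lagrange interpolation formula with nodes -2, -1, 0:
  L_0(t) = (t + 1)t / 2
  L_1(t) = (t + 2)t / -1
  L_2(t) = (t + 2)(t + 1) / 2
Then h(t) = -10·L_0(t) + 2·L_1(t) + 4·L_2(t).
Expanding and collecting terms gives h(t) = -5t^2 - 3t + 4.
Check: h(0) = 4. ✓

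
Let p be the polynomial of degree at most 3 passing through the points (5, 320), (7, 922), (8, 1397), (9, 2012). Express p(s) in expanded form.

p(s) = 3s^3 - 2s^2 - 2s + 5

Using the Lagrange interpolation formula with nodes 5, 7, 8, 9:
  L_0(s) = (s - 7)(s - 8)(s - 9) / -24
  L_1(s) = (s - 5)(s - 8)(s - 9) / 4
  L_2(s) = (s - 5)(s - 7)(s - 9) / -3
  L_3(s) = (s - 5)(s - 7)(s - 8) / 8
Then p(s) = 320·L_0(s) + 922·L_1(s) + 1397·L_2(s) + 2012·L_3(s).
Expanding and collecting terms gives p(s) = 3s^3 - 2s^2 - 2s + 5.
Check: p(9) = 2012. ✓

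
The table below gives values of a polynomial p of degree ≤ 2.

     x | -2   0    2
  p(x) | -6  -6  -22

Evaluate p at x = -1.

Write p(x) = ax^2 + bx + c. Substituting each data point gives a linear system:
  4a - 2b + c = -6
  c = -6
  4a + 2b + c = -22
Solving the system yields a = -2, b = -4, c = -6.
So p(x) = -2x^2 - 4x - 6.
Then p(-1) = -4.

-4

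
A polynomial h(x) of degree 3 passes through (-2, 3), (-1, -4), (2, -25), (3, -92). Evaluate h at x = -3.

Write h(x) = ax^3 + bx^2 + cx + d. Substituting each data point gives a linear system:
  -8a + 4b - 2c + d = 3
  -a + b - c + d = -4
  8a + 4b + 2c + d = -25
  27a + 9b + 3c + d = -92
Solving the system yields a = -3, b = -3, c = 5, d = 1.
So h(x) = -3x^3 - 3x^2 + 5x + 1.
Then h(-3) = 40.

40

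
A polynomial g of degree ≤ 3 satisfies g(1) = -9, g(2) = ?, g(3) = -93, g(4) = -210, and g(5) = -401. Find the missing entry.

-32

The 4 known points determine the degree-3 polynomial uniquely.
Write g(n) = an^3 + bn^2 + cn + d. Substituting each data point gives a linear system:
  a + b + c + d = -9
  27a + 9b + 3c + d = -93
  64a + 16b + 4c + d = -210
  125a + 25b + 5c + d = -401
Solving the system yields a = -3, b = -1, c = 1, d = -6.
So g(n) = -3n^3 - n^2 + n - 6.
Then g(2) = -32.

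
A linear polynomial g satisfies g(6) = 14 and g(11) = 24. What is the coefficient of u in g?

2

Write g(u) = au + b. Substituting each data point gives a linear system:
  6a + b = 14
  11a + b = 24
Solving the system yields a = 2, b = 2.
So g(u) = 2u + 2.
The leading coefficient is 2.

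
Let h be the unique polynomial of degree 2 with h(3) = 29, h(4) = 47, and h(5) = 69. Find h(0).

-1

Write h(n) = an^2 + bn + c. Substituting each data point gives a linear system:
  9a + 3b + c = 29
  16a + 4b + c = 47
  25a + 5b + c = 69
Solving the system yields a = 2, b = 4, c = -1.
So h(n) = 2n^2 + 4n - 1.
Then h(0) = -1.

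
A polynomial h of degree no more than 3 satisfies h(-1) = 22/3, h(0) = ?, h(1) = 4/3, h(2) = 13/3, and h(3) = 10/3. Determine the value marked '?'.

1/3

On equispaced nodes a degree-3 polynomial has vanishing fourth forward difference, so
  h(-1) - 4·h(0) + 6·h(1) - 4·h(2) + h(3) = 0.
Substituting the known values and solving for h(0):
  -4·h(0) = -4/3
  h(0) = 1/3.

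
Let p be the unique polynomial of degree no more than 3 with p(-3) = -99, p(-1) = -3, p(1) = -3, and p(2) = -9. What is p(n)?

Write p(n) = an^3 + bn^2 + cn + d. Substituting each data point gives a linear system:
  -27a + 9b - 3c + d = -99
  -a + b - c + d = -3
  a + b + c + d = -3
  8a + 4b + 2c + d = -9
Solving the system yields a = 2, b = -6, c = -2, d = 3.
So p(n) = 2n³ - 6n² - 2n + 3.
Check: p(-1) = -3. ✓

p(n) = 2n^3 - 6n^2 - 2n + 3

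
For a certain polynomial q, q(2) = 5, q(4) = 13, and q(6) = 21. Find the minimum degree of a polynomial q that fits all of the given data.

Forward differences of the values at n = 2, 4, 6:
  q  : 5  13  21
  Δ  : 8  8
  Δ^2: 0
The first differences are constant (8) and nonzero, while all higher differences vanish, so the minimal degree is 1.

1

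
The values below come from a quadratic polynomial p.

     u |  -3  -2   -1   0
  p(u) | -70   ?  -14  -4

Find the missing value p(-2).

On equispaced nodes a degree-2 polynomial has vanishing third forward difference, so
  - p(-3) + 3·p(-2) - 3·p(-1) + p(0) = 0.
Substituting the known values and solving for p(-2):
  3·p(-2) = -108
  p(-2) = -36.

-36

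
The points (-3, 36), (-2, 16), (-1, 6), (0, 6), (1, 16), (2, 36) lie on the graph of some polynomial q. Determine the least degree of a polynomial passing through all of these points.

2

Forward differences of the values at u = -3, -2, -1, 0, 1, 2:
  q  : 36  16  6  6  16  36
  Δ  : -20  -10  0  10  20
  Δ^2: 10  10  10  10
  Δ^3: 0  0  0
  Δ^4: 0  0
  Δ^5: 0
The second differences are constant (10) and nonzero, while all higher differences vanish, so the minimal degree is 2.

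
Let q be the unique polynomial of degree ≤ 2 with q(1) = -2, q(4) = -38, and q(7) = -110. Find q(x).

Write q(x) = ax^2 + bx + c. Substituting each data point gives a linear system:
  a + b + c = -2
  16a + 4b + c = -38
  49a + 7b + c = -110
Solving the system yields a = -2, b = -2, c = 2.
So q(x) = -2x^2 - 2x + 2.
Check: q(1) = -2. ✓

q(x) = -2x^2 - 2x + 2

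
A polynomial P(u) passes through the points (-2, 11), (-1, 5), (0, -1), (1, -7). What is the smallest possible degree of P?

1

Divided differences on the nodes -2, -1, 0, 1:
  order 0: 11  5  -1  -7
  order 1: -6  -6  -6
  order 2: 0  0
  order 3: 0
The order-1 divided differences are all -6 (nonzero) and every higher order vanishes, so the data lies on a polynomial of degree exactly 1.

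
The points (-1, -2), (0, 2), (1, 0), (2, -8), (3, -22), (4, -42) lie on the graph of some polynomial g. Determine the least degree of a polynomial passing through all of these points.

Forward differences of the values at u = -1, 0, 1, 2, 3, 4:
  g  : -2  2  0  -8  -22  -42
  Δ  : 4  -2  -8  -14  -20
  Δ^2: -6  -6  -6  -6
  Δ^3: 0  0  0
  Δ^4: 0  0
  Δ^5: 0
The second differences are constant (-6) and nonzero, while all higher differences vanish, so the minimal degree is 2.

2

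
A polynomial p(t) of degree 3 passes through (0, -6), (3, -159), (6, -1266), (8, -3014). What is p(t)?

p(t) = -6t^3 + t^2 - 6

Write p(t) = at^3 + bt^2 + ct + d. Substituting each data point gives a linear system:
  d = -6
  27a + 9b + 3c + d = -159
  216a + 36b + 6c + d = -1266
  512a + 64b + 8c + d = -3014
Solving the system yields a = -6, b = 1, c = 0, d = -6.
So p(t) = -6t³ + t² - 6.
Check: p(3) = -159. ✓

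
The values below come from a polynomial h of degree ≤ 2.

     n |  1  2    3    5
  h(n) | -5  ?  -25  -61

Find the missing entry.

-13

The 3 known points determine the degree-2 polynomial uniquely.
Write h(n) = an^2 + bn + c. Substituting each data point gives a linear system:
  a + b + c = -5
  9a + 3b + c = -25
  25a + 5b + c = -61
Solving the system yields a = -2, b = -2, c = -1.
So h(n) = -2n^2 - 2n - 1.
Then h(2) = -13.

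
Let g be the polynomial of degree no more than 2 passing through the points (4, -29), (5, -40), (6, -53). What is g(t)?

g(t) = -t^2 - 2t - 5

Using the Lagrange interpolation formula with nodes 4, 5, 6:
  L_0(t) = (t - 5)(t - 6) / 2
  L_1(t) = (t - 4)(t - 6) / -1
  L_2(t) = (t - 4)(t - 5) / 2
Then g(t) = -29·L_0(t) - 40·L_1(t) - 53·L_2(t).
Expanding and collecting terms gives g(t) = -t^2 - 2t - 5.
Check: g(5) = -40. ✓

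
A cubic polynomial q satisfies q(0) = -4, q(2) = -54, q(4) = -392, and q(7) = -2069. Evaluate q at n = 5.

Write q(n) = an^3 + bn^2 + cn + d. Substituting each data point gives a linear system:
  d = -4
  8a + 4b + 2c + d = -54
  64a + 16b + 4c + d = -392
  343a + 49b + 7c + d = -2069
Solving the system yields a = -6, b = 0, c = -1, d = -4.
So q(n) = -6n^3 - n - 4.
Then q(5) = -759.

-759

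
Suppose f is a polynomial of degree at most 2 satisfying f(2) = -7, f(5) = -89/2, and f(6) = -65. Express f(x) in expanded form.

Write f(x) = ax^2 + bx + c. Substituting each data point gives a linear system:
  4a + 2b + c = -7
  25a + 5b + c = -89/2
  36a + 6b + c = -65
Solving the system yields a = -2, b = 3/2, c = -2.
So f(x) = -2x^2 + (3/2)x - 2.
Check: f(6) = -65. ✓

f(x) = -2x^2 + (3/2)x - 2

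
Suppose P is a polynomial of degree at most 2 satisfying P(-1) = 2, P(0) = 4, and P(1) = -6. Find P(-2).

-12

Write P(x) = ax^2 + bx + c. Substituting each data point gives a linear system:
  a - b + c = 2
  c = 4
  a + b + c = -6
Solving the system yields a = -6, b = -4, c = 4.
So P(x) = -6x^2 - 4x + 4.
Then P(-2) = -12.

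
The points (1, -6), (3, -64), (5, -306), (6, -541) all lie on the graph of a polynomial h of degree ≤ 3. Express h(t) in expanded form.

h(t) = -3t^3 + 4t^2 - 6t - 1

Using the Lagrange interpolation formula with nodes 1, 3, 5, 6:
  L_0(t) = (t - 3)(t - 5)(t - 6) / -40
  L_1(t) = (t - 1)(t - 5)(t - 6) / 12
  L_2(t) = (t - 1)(t - 3)(t - 6) / -8
  L_3(t) = (t - 1)(t - 3)(t - 5) / 15
Then h(t) = -6·L_0(t) - 64·L_1(t) - 306·L_2(t) - 541·L_3(t).
Expanding and collecting terms gives h(t) = -3t^3 + 4t^2 - 6t - 1.
Check: h(3) = -64. ✓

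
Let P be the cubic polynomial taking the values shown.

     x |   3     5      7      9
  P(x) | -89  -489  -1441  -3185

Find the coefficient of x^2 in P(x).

Write P(x) = ax^3 + bx^2 + cx + d. Substituting each data point gives a linear system:
  27a + 9b + 3c + d = -89
  125a + 25b + 5c + d = -489
  343a + 49b + 7c + d = -1441
  729a + 81b + 9c + d = -3185
Solving the system yields a = -5, b = 6, c = -3, d = 1.
So P(x) = -5x^3 + 6x^2 - 3x + 1.
The coefficient of x^2 is 6.

6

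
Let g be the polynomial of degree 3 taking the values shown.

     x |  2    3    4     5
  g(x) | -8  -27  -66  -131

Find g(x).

g(x) = -x^3 - x^2 + 5x - 6

Using the Lagrange interpolation formula with nodes 2, 3, 4, 5:
  L_0(x) = (x - 3)(x - 4)(x - 5) / -6
  L_1(x) = (x - 2)(x - 4)(x - 5) / 2
  L_2(x) = (x - 2)(x - 3)(x - 5) / -2
  L_3(x) = (x - 2)(x - 3)(x - 4) / 6
Then g(x) = -8·L_0(x) - 27·L_1(x) - 66·L_2(x) - 131·L_3(x).
Expanding and collecting terms gives g(x) = -x^3 - x^2 + 5x - 6.
Check: g(5) = -131. ✓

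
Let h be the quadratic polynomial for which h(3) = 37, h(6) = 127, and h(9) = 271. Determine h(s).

Using the Lagrange interpolation formula with nodes 3, 6, 9:
  L_0(s) = (s - 6)(s - 9) / 18
  L_1(s) = (s - 3)(s - 9) / -9
  L_2(s) = (s - 3)(s - 6) / 18
Then h(s) = 37·L_0(s) + 127·L_1(s) + 271·L_2(s).
Expanding and collecting terms gives h(s) = 3s^2 + 3s + 1.
Check: h(6) = 127. ✓

h(s) = 3s^2 + 3s + 1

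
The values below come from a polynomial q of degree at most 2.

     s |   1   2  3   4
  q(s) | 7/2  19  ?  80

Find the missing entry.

On equispaced nodes a degree-2 polynomial has vanishing third forward difference, so
  - q(1) + 3·q(2) - 3·q(3) + q(4) = 0.
Substituting the known values and solving for q(3):
  -3·q(3) = -267/2
  q(3) = 89/2.

89/2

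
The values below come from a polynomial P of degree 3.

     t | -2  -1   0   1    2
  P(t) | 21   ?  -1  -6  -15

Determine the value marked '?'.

6

On equispaced nodes a degree-3 polynomial has vanishing fourth forward difference, so
  P(-2) - 4·P(-1) + 6·P(0) - 4·P(1) + P(2) = 0.
Substituting the known values and solving for P(-1):
  -4·P(-1) = -24
  P(-1) = 6.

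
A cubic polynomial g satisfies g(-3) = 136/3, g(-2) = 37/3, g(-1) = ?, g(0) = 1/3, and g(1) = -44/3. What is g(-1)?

10/3

On equispaced nodes a degree-3 polynomial has vanishing fourth forward difference, so
  g(-3) - 4·g(-2) + 6·g(-1) - 4·g(0) + g(1) = 0.
Substituting the known values and solving for g(-1):
  6·g(-1) = 20
  g(-1) = 10/3.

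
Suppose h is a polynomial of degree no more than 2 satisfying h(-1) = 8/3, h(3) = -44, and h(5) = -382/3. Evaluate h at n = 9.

Using the Lagrange interpolation formula with nodes -1, 3, 5:
  L_0(n) = (n - 3)(n - 5) / 24
  L_1(n) = (n + 1)(n - 5) / -8
  L_2(n) = (n + 1)(n - 3) / 12
Then h(n) = 8/3·L_0(n) - 44·L_1(n) - 382/3·L_2(n).
Expanding and collecting terms gives h(n) = -5n^2 - (5/3)n + 6.
Evaluating at n = 9: h(9) = -414.

-414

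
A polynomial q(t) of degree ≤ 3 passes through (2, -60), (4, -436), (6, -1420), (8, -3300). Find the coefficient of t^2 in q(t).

-4

Write q(t) = at^3 + bt^2 + ct + d. Substituting each data point gives a linear system:
  8a + 4b + 2c + d = -60
  64a + 16b + 4c + d = -436
  216a + 36b + 6c + d = -1420
  512a + 64b + 8c + d = -3300
Solving the system yields a = -6, b = -4, c = 4, d = -4.
So q(t) = -6t^3 - 4t^2 + 4t - 4.
The coefficient of t^2 is -4.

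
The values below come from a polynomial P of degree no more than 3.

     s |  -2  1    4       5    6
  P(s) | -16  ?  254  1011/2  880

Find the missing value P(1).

-5/2

The 4 known points determine the degree-3 polynomial uniquely.
Write P(s) = as^3 + bs^2 + cs + d. Substituting each data point gives a linear system:
  -8a + 4b - 2c + d = -16
  64a + 16b + 4c + d = 254
  125a + 25b + 5c + d = 1011/2
  216a + 36b + 6c + d = 880
Solving the system yields a = 4, b = 3/2, c = -6, d = -2.
So P(s) = 4s^3 + (3/2)s^2 - 6s - 2.
Then P(1) = -5/2.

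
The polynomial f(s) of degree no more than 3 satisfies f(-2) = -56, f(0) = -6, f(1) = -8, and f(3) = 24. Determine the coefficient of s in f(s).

Write f(s) = as^3 + bs^2 + cs + d. Substituting each data point gives a linear system:
  -8a + 4b - 2c + d = -56
  d = -6
  a + b + c + d = -8
  27a + 9b + 3c + d = 24
Solving the system yields a = 3, b = -6, c = 1, d = -6.
So f(s) = 3s³ - 6s² + s - 6.
The coefficient of s is 1.

1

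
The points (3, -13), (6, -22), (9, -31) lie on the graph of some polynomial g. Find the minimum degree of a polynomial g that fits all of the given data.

Forward differences of the values at u = 3, 6, 9:
  g  : -13  -22  -31
  Δ  : -9  -9
  Δ^2: 0
The first differences are constant (-9) and nonzero, while all higher differences vanish, so the minimal degree is 1.

1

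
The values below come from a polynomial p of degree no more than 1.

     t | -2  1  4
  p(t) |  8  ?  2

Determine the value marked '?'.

The 2 known points determine the degree-1 polynomial uniquely.
Write p(t) = at + b. Substituting each data point gives a linear system:
  -2a + b = 8
  4a + b = 2
Solving the system yields a = -1, b = 6.
So p(t) = -t + 6.
Then p(1) = 5.

5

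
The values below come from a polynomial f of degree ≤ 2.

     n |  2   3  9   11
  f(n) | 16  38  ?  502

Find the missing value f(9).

The 3 known points determine the degree-2 polynomial uniquely.
Write f(n) = an^2 + bn + c. Substituting each data point gives a linear system:
  4a + 2b + c = 16
  9a + 3b + c = 38
  121a + 11b + c = 502
Solving the system yields a = 4, b = 2, c = -4.
So f(n) = 4n^2 + 2n - 4.
Then f(9) = 338.

338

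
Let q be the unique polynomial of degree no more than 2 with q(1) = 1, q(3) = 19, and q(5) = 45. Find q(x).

Write q(x) = ax^2 + bx + c. Substituting each data point gives a linear system:
  a + b + c = 1
  9a + 3b + c = 19
  25a + 5b + c = 45
Solving the system yields a = 1, b = 5, c = -5.
So q(x) = x^2 + 5x - 5.
Check: q(5) = 45. ✓

q(x) = x^2 + 5x - 5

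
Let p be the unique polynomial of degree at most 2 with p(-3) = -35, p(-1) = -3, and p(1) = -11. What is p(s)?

p(s) = -5s^2 - 4s - 2

Write p(s) = as^2 + bs + c. Substituting each data point gives a linear system:
  9a - 3b + c = -35
  a - b + c = -3
  a + b + c = -11
Solving the system yields a = -5, b = -4, c = -2.
So p(s) = -5s^2 - 4s - 2.
Check: p(1) = -11. ✓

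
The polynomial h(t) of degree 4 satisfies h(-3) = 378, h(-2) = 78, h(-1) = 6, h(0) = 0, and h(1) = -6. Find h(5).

2010

Write h(t) = at^4 + bt^3 + ct^2 + dt + e. Substituting each data point gives a linear system:
  81a - 27b + 9c - 3d + e = 378
  16a - 8b + 4c - 2d + e = 78
  a - b + c - d + e = 6
  e = 0
  a + b + c + d + e = -6
Solving the system yields a = 4, b = -3, c = -4, d = -3, e = 0.
So h(t) = 4t⁴ - 3t³ - 4t² - 3t.
Then h(5) = 2010.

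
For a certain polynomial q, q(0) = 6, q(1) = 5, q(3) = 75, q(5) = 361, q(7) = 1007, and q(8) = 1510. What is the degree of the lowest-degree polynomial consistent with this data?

3

Divided differences on the nodes 0, 1, 3, 5, 7, 8:
  order 0: 6  5  75  361  1007  1510
  order 1: -1  35  143  323  503
  order 2: 12  27  45  60
  order 3: 3  3  3
  order 4: 0  0
  order 5: 0
The order-3 divided differences are all 3 (nonzero) and every higher order vanishes, so the data lies on a polynomial of degree exactly 3.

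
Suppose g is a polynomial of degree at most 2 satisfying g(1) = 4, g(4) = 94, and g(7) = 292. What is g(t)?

Write g(t) = at^2 + bt + c. Substituting each data point gives a linear system:
  a + b + c = 4
  16a + 4b + c = 94
  49a + 7b + c = 292
Solving the system yields a = 6, b = 0, c = -2.
So g(t) = 6t^2 - 2.
Check: g(7) = 292. ✓

g(t) = 6t^2 - 2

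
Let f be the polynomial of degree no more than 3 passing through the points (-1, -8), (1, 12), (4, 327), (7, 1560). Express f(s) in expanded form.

f(s) = 4s^3 + 3s^2 + 6s - 1

Write f(s) = as^3 + bs^2 + cs + d. Substituting each data point gives a linear system:
  -a + b - c + d = -8
  a + b + c + d = 12
  64a + 16b + 4c + d = 327
  343a + 49b + 7c + d = 1560
Solving the system yields a = 4, b = 3, c = 6, d = -1.
So f(s) = 4s³ + 3s² + 6s - 1.
Check: f(1) = 12. ✓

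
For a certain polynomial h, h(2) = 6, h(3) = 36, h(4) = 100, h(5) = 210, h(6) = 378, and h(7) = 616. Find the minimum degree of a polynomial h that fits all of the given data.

Forward differences of the values at u = 2, 3, 4, 5, 6, 7:
  h  : 6  36  100  210  378  616
  Δ  : 30  64  110  168  238
  Δ^2: 34  46  58  70
  Δ^3: 12  12  12
  Δ^4: 0  0
  Δ^5: 0
The third differences are constant (12) and nonzero, while all higher differences vanish, so the minimal degree is 3.

3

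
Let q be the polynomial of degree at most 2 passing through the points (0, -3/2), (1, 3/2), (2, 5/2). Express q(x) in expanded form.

q(x) = -x^2 + 4x - 3/2

Write q(x) = ax^2 + bx + c. Substituting each data point gives a linear system:
  c = -3/2
  a + b + c = 3/2
  4a + 2b + c = 5/2
Solving the system yields a = -1, b = 4, c = -3/2.
So q(x) = -x^2 + 4x - 3/2.
Check: q(2) = 5/2. ✓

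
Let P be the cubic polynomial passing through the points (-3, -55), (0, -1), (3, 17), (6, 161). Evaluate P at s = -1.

-7

Write P(s) = as^3 + bs^2 + cs + d. Substituting each data point gives a linear system:
  -27a + 9b - 3c + d = -55
  d = -1
  27a + 9b + 3c + d = 17
  216a + 36b + 6c + d = 161
Solving the system yields a = 1, b = -2, c = 3, d = -1.
So P(s) = s³ - 2s² + 3s - 1.
Then P(-1) = -7.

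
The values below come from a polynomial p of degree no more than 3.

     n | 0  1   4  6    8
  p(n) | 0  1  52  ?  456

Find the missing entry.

The 4 known points determine the degree-3 polynomial uniquely.
Write p(n) = an^3 + bn^2 + cn + d. Substituting each data point gives a linear system:
  d = 0
  a + b + c + d = 1
  64a + 16b + 4c + d = 52
  512a + 64b + 8c + d = 456
Solving the system yields a = 1, b = -1, c = 1, d = 0.
So p(n) = n^3 - n^2 + n.
Then p(6) = 186.

186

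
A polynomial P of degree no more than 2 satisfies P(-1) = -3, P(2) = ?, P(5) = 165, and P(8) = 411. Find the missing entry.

On equispaced nodes a degree-2 polynomial has vanishing third forward difference, so
  - P(-1) + 3·P(2) - 3·P(5) + P(8) = 0.
Substituting the known values and solving for P(2):
  3·P(2) = 81
  P(2) = 27.

27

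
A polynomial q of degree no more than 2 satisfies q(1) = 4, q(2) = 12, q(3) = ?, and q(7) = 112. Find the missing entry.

The 3 known points determine the degree-2 polynomial uniquely.
Write q(u) = au^2 + bu + c. Substituting each data point gives a linear system:
  a + b + c = 4
  4a + 2b + c = 12
  49a + 7b + c = 112
Solving the system yields a = 2, b = 2, c = 0.
So q(u) = 2u² + 2u.
Then q(3) = 24.

24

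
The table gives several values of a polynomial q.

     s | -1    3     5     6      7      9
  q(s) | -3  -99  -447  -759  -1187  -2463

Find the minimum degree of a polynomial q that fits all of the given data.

3

Divided differences on the nodes -1, 3, 5, 6, 7, 9:
  order 0: -3  -99  -447  -759  -1187  -2463
  order 1: -24  -174  -312  -428  -638
  order 2: -25  -46  -58  -70
  order 3: -3  -3  -3
  order 4: 0  0
  order 5: 0
The order-3 divided differences are all -3 (nonzero) and every higher order vanishes, so the data lies on a polynomial of degree exactly 3.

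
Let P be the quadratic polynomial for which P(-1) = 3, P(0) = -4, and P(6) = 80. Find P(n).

Write P(n) = an^2 + bn + c. Substituting each data point gives a linear system:
  a - b + c = 3
  c = -4
  36a + 6b + c = 80
Solving the system yields a = 3, b = -4, c = -4.
So P(n) = 3n^2 - 4n - 4.
Check: P(0) = -4. ✓

P(n) = 3n^2 - 4n - 4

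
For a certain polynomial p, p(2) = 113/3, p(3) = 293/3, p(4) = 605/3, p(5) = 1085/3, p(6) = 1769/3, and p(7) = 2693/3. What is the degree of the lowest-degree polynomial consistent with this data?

3

Forward differences of the values at s = 2, 3, 4, 5, 6, 7:
  p  : 113/3  293/3  605/3  1085/3  1769/3  2693/3
  Δ  : 60  104  160  228  308
  Δ^2: 44  56  68  80
  Δ^3: 12  12  12
  Δ^4: 0  0
  Δ^5: 0
The third differences are constant (12) and nonzero, while all higher differences vanish, so the minimal degree is 3.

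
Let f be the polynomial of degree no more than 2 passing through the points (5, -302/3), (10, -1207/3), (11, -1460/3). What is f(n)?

f(n) = -4n^2 - (1/3)n + 1

Using the Lagrange interpolation formula with nodes 5, 10, 11:
  L_0(n) = (n - 10)(n - 11) / 30
  L_1(n) = (n - 5)(n - 11) / -5
  L_2(n) = (n - 5)(n - 10) / 6
Then f(n) = -302/3·L_0(n) - 1207/3·L_1(n) - 1460/3·L_2(n).
Expanding and collecting terms gives f(n) = -4n^2 - (1/3)n + 1.
Check: f(5) = -302/3. ✓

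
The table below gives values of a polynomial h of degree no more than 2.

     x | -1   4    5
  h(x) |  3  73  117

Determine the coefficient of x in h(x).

Write h(x) = ax^2 + bx + c. Substituting each data point gives a linear system:
  a - b + c = 3
  16a + 4b + c = 73
  25a + 5b + c = 117
Solving the system yields a = 5, b = -1, c = -3.
So h(x) = 5x² - x - 3.
The coefficient of x is -1.

-1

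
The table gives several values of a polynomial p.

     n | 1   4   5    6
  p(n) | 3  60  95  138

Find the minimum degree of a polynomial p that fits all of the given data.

2

Divided differences on the nodes 1, 4, 5, 6:
  order 0: 3  60  95  138
  order 1: 19  35  43
  order 2: 4  4
  order 3: 0
The order-2 divided differences are all 4 (nonzero) and every higher order vanishes, so the data lies on a polynomial of degree exactly 2.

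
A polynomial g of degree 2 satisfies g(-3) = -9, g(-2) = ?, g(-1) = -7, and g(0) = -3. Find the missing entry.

On equispaced nodes a degree-2 polynomial has vanishing third forward difference, so
  - g(-3) + 3·g(-2) - 3·g(-1) + g(0) = 0.
Substituting the known values and solving for g(-2):
  3·g(-2) = -27
  g(-2) = -9.

-9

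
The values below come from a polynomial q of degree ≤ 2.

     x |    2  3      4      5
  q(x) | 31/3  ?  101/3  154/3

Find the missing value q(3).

20

The 3 known points determine the degree-2 polynomial uniquely.
Write q(x) = ax^2 + bx + c. Substituting each data point gives a linear system:
  4a + 2b + c = 31/3
  16a + 4b + c = 101/3
  25a + 5b + c = 154/3
Solving the system yields a = 2, b = -1/3, c = 3.
So q(x) = 2x^2 - (1/3)x + 3.
Then q(3) = 20.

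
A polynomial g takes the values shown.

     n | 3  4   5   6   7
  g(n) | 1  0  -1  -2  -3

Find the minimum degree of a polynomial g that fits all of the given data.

1

Forward differences of the values at n = 3, 4, 5, 6, 7:
  g  : 1  0  -1  -2  -3
  Δ  : -1  -1  -1  -1
  Δ^2: 0  0  0
  Δ^3: 0  0
  Δ^4: 0
The first differences are constant (-1) and nonzero, while all higher differences vanish, so the minimal degree is 1.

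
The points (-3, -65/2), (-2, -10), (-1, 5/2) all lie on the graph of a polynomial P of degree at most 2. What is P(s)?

P(s) = -5s^2 - (5/2)s + 5

Write P(s) = as^2 + bs + c. Substituting each data point gives a linear system:
  9a - 3b + c = -65/2
  4a - 2b + c = -10
  a - b + c = 5/2
Solving the system yields a = -5, b = -5/2, c = 5.
So P(s) = -5s^2 - (5/2)s + 5.
Check: P(-2) = -10. ✓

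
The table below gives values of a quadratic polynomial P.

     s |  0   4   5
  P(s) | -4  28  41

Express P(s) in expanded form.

Write P(s) = as^2 + bs + c. Substituting each data point gives a linear system:
  c = -4
  16a + 4b + c = 28
  25a + 5b + c = 41
Solving the system yields a = 1, b = 4, c = -4.
So P(s) = s^2 + 4s - 4.
Check: P(5) = 41. ✓

P(s) = s^2 + 4s - 4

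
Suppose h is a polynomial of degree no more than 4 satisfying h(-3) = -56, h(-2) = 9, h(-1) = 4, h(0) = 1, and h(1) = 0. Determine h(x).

h(x) = -3x^4 - 6x^3 + 4x^2 + 4x + 1

Write h(x) = ax^4 + bx^3 + cx^2 + dx + e. Substituting each data point gives a linear system:
  81a - 27b + 9c - 3d + e = -56
  16a - 8b + 4c - 2d + e = 9
  a - b + c - d + e = 4
  e = 1
  a + b + c + d + e = 0
Solving the system yields a = -3, b = -6, c = 4, d = 4, e = 1.
So h(x) = -3x⁴ - 6x³ + 4x² + 4x + 1.
Check: h(-3) = -56. ✓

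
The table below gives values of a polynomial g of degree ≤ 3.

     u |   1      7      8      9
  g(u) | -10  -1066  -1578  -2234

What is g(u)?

Write g(u) = au^3 + bu^2 + cu + d. Substituting each data point gives a linear system:
  a + b + c + d = -10
  343a + 49b + 7c + d = -1066
  512a + 64b + 8c + d = -1578
  729a + 81b + 9c + d = -2234
Solving the system yields a = -3, b = 0, c = -5, d = -2.
So g(u) = -3u³ - 5u - 2.
Check: g(1) = -10. ✓

g(u) = -3u^3 - 5u - 2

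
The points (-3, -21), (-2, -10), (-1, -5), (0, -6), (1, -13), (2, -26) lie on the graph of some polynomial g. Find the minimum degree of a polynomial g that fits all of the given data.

2

Forward differences of the values at u = -3, -2, -1, 0, 1, 2:
  g  : -21  -10  -5  -6  -13  -26
  Δ  : 11  5  -1  -7  -13
  Δ^2: -6  -6  -6  -6
  Δ^3: 0  0  0
  Δ^4: 0  0
  Δ^5: 0
The second differences are constant (-6) and nonzero, while all higher differences vanish, so the minimal degree is 2.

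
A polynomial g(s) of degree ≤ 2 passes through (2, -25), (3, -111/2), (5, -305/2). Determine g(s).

Write g(s) = as^2 + bs + c. Substituting each data point gives a linear system:
  4a + 2b + c = -25
  9a + 3b + c = -111/2
  25a + 5b + c = -305/2
Solving the system yields a = -6, b = -1/2, c = 0.
So g(s) = -6s^2 - (1/2)s.
Check: g(3) = -111/2. ✓

g(s) = -6s^2 - (1/2)s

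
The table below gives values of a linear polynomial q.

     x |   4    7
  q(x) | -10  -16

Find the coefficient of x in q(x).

-2

Write q(x) = ax + b. Substituting each data point gives a linear system:
  4a + b = -10
  7a + b = -16
Solving the system yields a = -2, b = -2.
So q(x) = -2x - 2.
The leading coefficient is -2.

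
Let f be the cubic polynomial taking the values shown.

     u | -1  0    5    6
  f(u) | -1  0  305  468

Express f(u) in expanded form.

Write f(u) = au^3 + bu^2 + cu + d. Substituting each data point gives a linear system:
  -a + b - c + d = -1
  d = 0
  125a + 25b + 5c + d = 305
  216a + 36b + 6c + d = 468
Solving the system yields a = 1, b = 6, c = 6, d = 0.
So f(u) = u^3 + 6u^2 + 6u.
Check: f(6) = 468. ✓

f(u) = u^3 + 6u^2 + 6u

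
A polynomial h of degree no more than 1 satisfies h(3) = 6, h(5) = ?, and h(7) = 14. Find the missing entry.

10

The 2 known points determine the degree-1 polynomial uniquely.
Write h(n) = an + b. Substituting each data point gives a linear system:
  3a + b = 6
  7a + b = 14
Solving the system yields a = 2, b = 0.
So h(n) = 2n.
Then h(5) = 10.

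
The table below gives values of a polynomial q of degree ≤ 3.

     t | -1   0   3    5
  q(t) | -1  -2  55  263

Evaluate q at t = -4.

Write q(t) = at^3 + bt^2 + ct + d. Substituting each data point gives a linear system:
  -a + b - c + d = -1
  d = -2
  27a + 9b + 3c + d = 55
  125a + 25b + 5c + d = 263
Solving the system yields a = 2, b = 1, c = -2, d = -2.
So q(t) = 2t^3 + t^2 - 2t - 2.
Then q(-4) = -106.

-106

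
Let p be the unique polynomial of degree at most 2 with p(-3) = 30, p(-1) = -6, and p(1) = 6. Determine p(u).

Using the Lagrange interpolation formula with nodes -3, -1, 1:
  L_0(u) = (u + 1)(u - 1) / 8
  L_1(u) = (u + 3)(u - 1) / -4
  L_2(u) = (u + 3)(u + 1) / 8
Then p(u) = 30·L_0(u) - 6·L_1(u) + 6·L_2(u).
Expanding and collecting terms gives p(u) = 6u^2 + 6u - 6.
Check: p(-1) = -6. ✓

p(u) = 6u^2 + 6u - 6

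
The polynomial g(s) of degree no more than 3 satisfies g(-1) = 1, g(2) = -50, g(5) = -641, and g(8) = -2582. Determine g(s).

Write g(s) = as^3 + bs^2 + cs + d. Substituting each data point gives a linear system:
  -a + b - c + d = 1
  8a + 4b + 2c + d = -50
  125a + 25b + 5c + d = -641
  512a + 64b + 8c + d = -2582
Solving the system yields a = -5, b = 0, c = -2, d = -6.
So g(s) = -5s³ - 2s - 6.
Check: g(-1) = 1. ✓

g(s) = -5s^3 - 2s - 6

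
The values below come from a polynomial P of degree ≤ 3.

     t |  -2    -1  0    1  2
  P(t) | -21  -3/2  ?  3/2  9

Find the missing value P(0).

On equispaced nodes a degree-3 polynomial has vanishing fourth forward difference, so
  P(-2) - 4·P(-1) + 6·P(0) - 4·P(1) + P(2) = 0.
Substituting the known values and solving for P(0):
  6·P(0) = 12
  P(0) = 2.

2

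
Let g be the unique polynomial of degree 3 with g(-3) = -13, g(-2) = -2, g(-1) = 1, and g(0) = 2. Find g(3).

53

Using the Lagrange interpolation formula with nodes -3, -2, -1, 0:
  L_0(u) = (u + 2)(u + 1)u / -6
  L_1(u) = (u + 3)(u + 1)u / 2
  L_2(u) = (u + 3)(u + 2)u / -2
  L_3(u) = (u + 3)(u + 2)(u + 1) / 6
Then g(u) = -13·L_0(u) - 2·L_1(u) + 1·L_2(u) + 2·L_3(u).
Expanding and collecting terms gives g(u) = u³ + 2u² + 2u + 2.
Evaluating at u = 3: g(3) = 53.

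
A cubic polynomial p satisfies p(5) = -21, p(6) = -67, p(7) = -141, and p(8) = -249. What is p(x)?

p(x) = -x^3 + 4x^2 + x - 1

Write p(x) = ax^3 + bx^2 + cx + d. Substituting each data point gives a linear system:
  125a + 25b + 5c + d = -21
  216a + 36b + 6c + d = -67
  343a + 49b + 7c + d = -141
  512a + 64b + 8c + d = -249
Solving the system yields a = -1, b = 4, c = 1, d = -1.
So p(x) = -x³ + 4x² + x - 1.
Check: p(8) = -249. ✓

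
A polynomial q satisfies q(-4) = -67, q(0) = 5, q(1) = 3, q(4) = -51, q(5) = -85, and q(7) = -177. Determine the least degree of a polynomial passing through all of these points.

2

Divided differences on the nodes -4, 0, 1, 4, 5, 7:
  order 0: -67  5  3  -51  -85  -177
  order 1: 18  -2  -18  -34  -46
  order 2: -4  -4  -4  -4
  order 3: 0  0  0
  order 4: 0  0
  order 5: 0
The order-2 divided differences are all -4 (nonzero) and every higher order vanishes, so the data lies on a polynomial of degree exactly 2.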